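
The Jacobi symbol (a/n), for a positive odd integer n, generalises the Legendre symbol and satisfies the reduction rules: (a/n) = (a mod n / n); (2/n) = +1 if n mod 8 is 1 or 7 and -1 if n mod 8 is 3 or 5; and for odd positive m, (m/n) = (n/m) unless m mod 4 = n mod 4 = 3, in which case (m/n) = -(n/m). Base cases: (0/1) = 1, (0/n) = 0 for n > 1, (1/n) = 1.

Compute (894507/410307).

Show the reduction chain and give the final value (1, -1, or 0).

(894507/410307): 894507 mod 410307 = 73893, so (894507/410307) = (73893/410307)
flip (73893/410307) -> (410307/73893): both odd, 73893 mod 4 = 1, 410307 mod 4 = 3, so the flip contributes +1; sign now +1
(410307/73893): 410307 mod 73893 = 40842, so (410307/73893) = (40842/73893)
factor out 2^1: 40842 = 2^1·20421; with 73893 mod 8 = 5, (2/73893) = -1; sign now -1; continue with (20421/73893)
flip (20421/73893) -> (73893/20421): both odd, 20421 mod 4 = 1, 73893 mod 4 = 1, so the flip contributes +1; sign now -1
(73893/20421): 73893 mod 20421 = 12630, so (73893/20421) = (12630/20421)
factor out 2^1: 12630 = 2^1·6315; with 20421 mod 8 = 5, (2/20421) = -1; sign now +1; continue with (6315/20421)
flip (6315/20421) -> (20421/6315): both odd, 6315 mod 4 = 3, 20421 mod 4 = 1, so the flip contributes +1; sign now +1
(20421/6315): 20421 mod 6315 = 1476, so (20421/6315) = (1476/6315)
factor out 2^2: 1476 = 2^2·369; with 6315 mod 8 = 3, (2/6315) = -1; sign now +1; continue with (369/6315)
flip (369/6315) -> (6315/369): both odd, 369 mod 4 = 1, 6315 mod 4 = 3, so the flip contributes +1; sign now +1
(6315/369): 6315 mod 369 = 42, so (6315/369) = (42/369)
factor out 2^1: 42 = 2^1·21; with 369 mod 8 = 1, (2/369) = +1; sign now +1; continue with (21/369)
flip (21/369) -> (369/21): both odd, 21 mod 4 = 1, 369 mod 4 = 1, so the flip contributes +1; sign now +1
(369/21): 369 mod 21 = 12, so (369/21) = (12/21)
factor out 2^2: 12 = 2^2·3; with 21 mod 8 = 5, (2/21) = -1; sign now +1; continue with (3/21)
flip (3/21) -> (21/3): both odd, 3 mod 4 = 3, 21 mod 4 = 1, so the flip contributes +1; sign now +1
(21/3): 21 mod 3 = 0, so (21/3) = (0/3)
reached (0/3); gcd(a, n) > 1, so (0/3) = 0 and the symbol is 0

0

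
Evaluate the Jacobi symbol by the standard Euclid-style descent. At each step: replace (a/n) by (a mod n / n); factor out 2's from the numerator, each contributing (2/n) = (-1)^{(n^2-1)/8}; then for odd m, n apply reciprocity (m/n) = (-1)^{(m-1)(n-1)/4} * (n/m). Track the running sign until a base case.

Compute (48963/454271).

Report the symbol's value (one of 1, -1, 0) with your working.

flip (48963/454271) -> (454271/48963): both odd, 48963 mod 4 = 3, 454271 mod 4 = 3, so the flip contributes -1; sign now -1
(454271/48963): 454271 mod 48963 = 13604, so (454271/48963) = (13604/48963)
factor out 2^2: 13604 = 2^2·3401; with 48963 mod 8 = 3, (2/48963) = -1; sign now -1; continue with (3401/48963)
flip (3401/48963) -> (48963/3401): both odd, 3401 mod 4 = 1, 48963 mod 4 = 3, so the flip contributes +1; sign now -1
(48963/3401): 48963 mod 3401 = 1349, so (48963/3401) = (1349/3401)
flip (1349/3401) -> (3401/1349): both odd, 1349 mod 4 = 1, 3401 mod 4 = 1, so the flip contributes +1; sign now -1
(3401/1349): 3401 mod 1349 = 703, so (3401/1349) = (703/1349)
flip (703/1349) -> (1349/703): both odd, 703 mod 4 = 3, 1349 mod 4 = 1, so the flip contributes +1; sign now -1
(1349/703): 1349 mod 703 = 646, so (1349/703) = (646/703)
factor out 2^1: 646 = 2^1·323; with 703 mod 8 = 7, (2/703) = +1; sign now -1; continue with (323/703)
flip (323/703) -> (703/323): both odd, 323 mod 4 = 3, 703 mod 4 = 3, so the flip contributes -1; sign now +1
(703/323): 703 mod 323 = 57, so (703/323) = (57/323)
flip (57/323) -> (323/57): both odd, 57 mod 4 = 1, 323 mod 4 = 3, so the flip contributes +1; sign now +1
(323/57): 323 mod 57 = 38, so (323/57) = (38/57)
factor out 2^1: 38 = 2^1·19; with 57 mod 8 = 1, (2/57) = +1; sign now +1; continue with (19/57)
flip (19/57) -> (57/19): both odd, 19 mod 4 = 3, 57 mod 4 = 1, so the flip contributes +1; sign now +1
(57/19): 57 mod 19 = 0, so (57/19) = (0/19)
reached (0/19); gcd(a, n) > 1, so (0/19) = 0 and the symbol is 0

0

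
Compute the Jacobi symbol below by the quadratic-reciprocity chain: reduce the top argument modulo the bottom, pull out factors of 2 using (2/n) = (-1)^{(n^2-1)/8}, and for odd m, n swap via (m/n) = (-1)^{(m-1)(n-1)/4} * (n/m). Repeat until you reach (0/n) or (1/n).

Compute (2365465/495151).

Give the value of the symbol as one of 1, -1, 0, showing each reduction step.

(2365465/495151): 2365465 mod 495151 = 384861, so (2365465/495151) = (384861/495151)
flip (384861/495151) -> (495151/384861): both odd, 384861 mod 4 = 1, 495151 mod 4 = 3, so the flip contributes +1; sign now +1
(495151/384861): 495151 mod 384861 = 110290, so (495151/384861) = (110290/384861)
factor out 2^1: 110290 = 2^1·55145; with 384861 mod 8 = 5, (2/384861) = -1; sign now -1; continue with (55145/384861)
flip (55145/384861) -> (384861/55145): both odd, 55145 mod 4 = 1, 384861 mod 4 = 1, so the flip contributes +1; sign now -1
(384861/55145): 384861 mod 55145 = 53991, so (384861/55145) = (53991/55145)
flip (53991/55145) -> (55145/53991): both odd, 53991 mod 4 = 3, 55145 mod 4 = 1, so the flip contributes +1; sign now -1
(55145/53991): 55145 mod 53991 = 1154, so (55145/53991) = (1154/53991)
factor out 2^1: 1154 = 2^1·577; with 53991 mod 8 = 7, (2/53991) = +1; sign now -1; continue with (577/53991)
flip (577/53991) -> (53991/577): both odd, 577 mod 4 = 1, 53991 mod 4 = 3, so the flip contributes +1; sign now -1
(53991/577): 53991 mod 577 = 330, so (53991/577) = (330/577)
factor out 2^1: 330 = 2^1·165; with 577 mod 8 = 1, (2/577) = +1; sign now -1; continue with (165/577)
flip (165/577) -> (577/165): both odd, 165 mod 4 = 1, 577 mod 4 = 1, so the flip contributes +1; sign now -1
(577/165): 577 mod 165 = 82, so (577/165) = (82/165)
factor out 2^1: 82 = 2^1·41; with 165 mod 8 = 5, (2/165) = -1; sign now +1; continue with (41/165)
flip (41/165) -> (165/41): both odd, 41 mod 4 = 1, 165 mod 4 = 1, so the flip contributes +1; sign now +1
(165/41): 165 mod 41 = 1, so (165/41) = (1/41)
reached (1/41) = 1, so the symbol is +1

1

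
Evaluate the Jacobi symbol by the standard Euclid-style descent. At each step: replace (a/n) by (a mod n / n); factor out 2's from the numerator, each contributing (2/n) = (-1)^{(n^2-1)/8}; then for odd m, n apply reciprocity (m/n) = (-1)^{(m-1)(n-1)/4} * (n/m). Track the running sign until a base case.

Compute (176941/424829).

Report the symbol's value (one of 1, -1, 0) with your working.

flip (176941/424829) -> (424829/176941): both odd, 176941 mod 4 = 1, 424829 mod 4 = 1, so the flip contributes +1; sign now +1
(424829/176941): 424829 mod 176941 = 70947, so (424829/176941) = (70947/176941)
flip (70947/176941) -> (176941/70947): both odd, 70947 mod 4 = 3, 176941 mod 4 = 1, so the flip contributes +1; sign now +1
(176941/70947): 176941 mod 70947 = 35047, so (176941/70947) = (35047/70947)
flip (35047/70947) -> (70947/35047): both odd, 35047 mod 4 = 3, 70947 mod 4 = 3, so the flip contributes -1; sign now -1
(70947/35047): 70947 mod 35047 = 853, so (70947/35047) = (853/35047)
flip (853/35047) -> (35047/853): both odd, 853 mod 4 = 1, 35047 mod 4 = 3, so the flip contributes +1; sign now -1
(35047/853): 35047 mod 853 = 74, so (35047/853) = (74/853)
factor out 2^1: 74 = 2^1·37; with 853 mod 8 = 5, (2/853) = -1; sign now +1; continue with (37/853)
flip (37/853) -> (853/37): both odd, 37 mod 4 = 1, 853 mod 4 = 1, so the flip contributes +1; sign now +1
(853/37): 853 mod 37 = 2, so (853/37) = (2/37)
factor out 2^1: 2 = 2^1·1; with 37 mod 8 = 5, (2/37) = -1; sign now -1; continue with (1/37)
reached (1/37) = 1, so the symbol is -1

-1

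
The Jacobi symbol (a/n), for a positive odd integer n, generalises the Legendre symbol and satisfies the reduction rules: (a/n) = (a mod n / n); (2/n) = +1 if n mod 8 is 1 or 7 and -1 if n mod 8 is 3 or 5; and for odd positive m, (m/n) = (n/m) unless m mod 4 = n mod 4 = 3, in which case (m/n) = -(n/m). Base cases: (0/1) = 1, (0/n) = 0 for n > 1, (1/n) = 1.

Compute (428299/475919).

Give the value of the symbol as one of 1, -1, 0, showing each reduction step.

1

flip (428299/475919) -> (475919/428299): both odd, 428299 mod 4 = 3, 475919 mod 4 = 3, so the flip contributes -1; sign now -1
(475919/428299): 475919 mod 428299 = 47620, so (475919/428299) = (47620/428299)
factor out 2^2: 47620 = 2^2·11905; with 428299 mod 8 = 3, (2/428299) = -1; sign now -1; continue with (11905/428299)
flip (11905/428299) -> (428299/11905): both odd, 11905 mod 4 = 1, 428299 mod 4 = 3, so the flip contributes +1; sign now -1
(428299/11905): 428299 mod 11905 = 11624, so (428299/11905) = (11624/11905)
factor out 2^3: 11624 = 2^3·1453; with 11905 mod 8 = 1, (2/11905) = +1; sign now -1; continue with (1453/11905)
flip (1453/11905) -> (11905/1453): both odd, 1453 mod 4 = 1, 11905 mod 4 = 1, so the flip contributes +1; sign now -1
(11905/1453): 11905 mod 1453 = 281, so (11905/1453) = (281/1453)
flip (281/1453) -> (1453/281): both odd, 281 mod 4 = 1, 1453 mod 4 = 1, so the flip contributes +1; sign now -1
(1453/281): 1453 mod 281 = 48, so (1453/281) = (48/281)
factor out 2^4: 48 = 2^4·3; with 281 mod 8 = 1, (2/281) = +1; sign now -1; continue with (3/281)
flip (3/281) -> (281/3): both odd, 3 mod 4 = 3, 281 mod 4 = 1, so the flip contributes +1; sign now -1
(281/3): 281 mod 3 = 2, so (281/3) = (2/3)
factor out 2^1: 2 = 2^1·1; with 3 mod 8 = 3, (2/3) = -1; sign now +1; continue with (1/3)
reached (1/3) = 1, so the symbol is +1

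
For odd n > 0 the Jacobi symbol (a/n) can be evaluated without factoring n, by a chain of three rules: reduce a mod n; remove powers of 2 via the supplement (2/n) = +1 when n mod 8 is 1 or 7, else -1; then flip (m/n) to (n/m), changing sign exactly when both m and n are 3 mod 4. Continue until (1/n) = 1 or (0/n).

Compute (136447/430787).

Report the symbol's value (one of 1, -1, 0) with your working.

flip (136447/430787) -> (430787/136447): both odd, 136447 mod 4 = 3, 430787 mod 4 = 3, so the flip contributes -1; sign now -1
(430787/136447): 430787 mod 136447 = 21446, so (430787/136447) = (21446/136447)
factor out 2^1: 21446 = 2^1·10723; with 136447 mod 8 = 7, (2/136447) = +1; sign now -1; continue with (10723/136447)
flip (10723/136447) -> (136447/10723): both odd, 10723 mod 4 = 3, 136447 mod 4 = 3, so the flip contributes -1; sign now +1
(136447/10723): 136447 mod 10723 = 7771, so (136447/10723) = (7771/10723)
flip (7771/10723) -> (10723/7771): both odd, 7771 mod 4 = 3, 10723 mod 4 = 3, so the flip contributes -1; sign now -1
(10723/7771): 10723 mod 7771 = 2952, so (10723/7771) = (2952/7771)
factor out 2^3: 2952 = 2^3·369; with 7771 mod 8 = 3, (2/7771) = -1; sign now +1; continue with (369/7771)
flip (369/7771) -> (7771/369): both odd, 369 mod 4 = 1, 7771 mod 4 = 3, so the flip contributes +1; sign now +1
(7771/369): 7771 mod 369 = 22, so (7771/369) = (22/369)
factor out 2^1: 22 = 2^1·11; with 369 mod 8 = 1, (2/369) = +1; sign now +1; continue with (11/369)
flip (11/369) -> (369/11): both odd, 11 mod 4 = 3, 369 mod 4 = 1, so the flip contributes +1; sign now +1
(369/11): 369 mod 11 = 6, so (369/11) = (6/11)
factor out 2^1: 6 = 2^1·3; with 11 mod 8 = 3, (2/11) = -1; sign now -1; continue with (3/11)
flip (3/11) -> (11/3): both odd, 3 mod 4 = 3, 11 mod 4 = 3, so the flip contributes -1; sign now +1
(11/3): 11 mod 3 = 2, so (11/3) = (2/3)
factor out 2^1: 2 = 2^1·1; with 3 mod 8 = 3, (2/3) = -1; sign now -1; continue with (1/3)
reached (1/3) = 1, so the symbol is -1

-1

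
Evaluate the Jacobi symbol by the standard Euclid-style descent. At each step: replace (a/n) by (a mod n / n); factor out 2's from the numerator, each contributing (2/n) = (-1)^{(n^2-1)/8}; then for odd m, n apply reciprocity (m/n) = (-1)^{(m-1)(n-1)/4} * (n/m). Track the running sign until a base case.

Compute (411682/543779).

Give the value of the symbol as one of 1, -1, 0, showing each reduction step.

-1

411682 = 2^1·205841; (2/543779) = -1 since 543779 mod 8 = 3, so (411682/543779) = (-1)^1·(205841/543779); sign now -1
reciprocity: (205841/543779) = +1·(543779/205841) since 205841 mod 4 = 1, 543779 mod 4 = 3; sign now -1
(543779/205841) = (132097/205841)   [reduce mod 205841]
reciprocity: (132097/205841) = +1·(205841/132097) since 132097 mod 4 = 1, 205841 mod 4 = 1; sign now -1
(205841/132097) = (73744/132097)   [reduce mod 132097]
73744 = 2^4·4609; (2/132097) = +1 since 132097 mod 8 = 1, so (73744/132097) = (+1)^4·(4609/132097); sign now -1
reciprocity: (4609/132097) = +1·(132097/4609) since 4609 mod 4 = 1, 132097 mod 4 = 1; sign now -1
(132097/4609) = (3045/4609)   [reduce mod 4609]
reciprocity: (3045/4609) = +1·(4609/3045) since 3045 mod 4 = 1, 4609 mod 4 = 1; sign now -1
(4609/3045) = (1564/3045)   [reduce mod 3045]
1564 = 2^2·391; (2/3045) = -1 since 3045 mod 8 = 5, so (1564/3045) = (-1)^2·(391/3045); sign now -1
reciprocity: (391/3045) = +1·(3045/391) since 391 mod 4 = 3, 3045 mod 4 = 1; sign now -1
(3045/391) = (308/391)   [reduce mod 391]
308 = 2^2·77; (2/391) = +1 since 391 mod 8 = 7, so (308/391) = (+1)^2·(77/391); sign now -1
reciprocity: (77/391) = +1·(391/77) since 77 mod 4 = 1, 391 mod 4 = 3; sign now -1
(391/77) = (6/77)   [reduce mod 77]
6 = 2^1·3; (2/77) = -1 since 77 mod 8 = 5, so (6/77) = (-1)^1·(3/77); sign now +1
reciprocity: (3/77) = +1·(77/3) since 3 mod 4 = 3, 77 mod 4 = 1; sign now +1
(77/3) = (2/3)   [reduce mod 3]
2 = 2^1·1; (2/3) = -1 since 3 mod 8 = 3, so (2/3) = (-1)^1·(1/3); sign now -1
(1/3) = 1; final value = sign = -1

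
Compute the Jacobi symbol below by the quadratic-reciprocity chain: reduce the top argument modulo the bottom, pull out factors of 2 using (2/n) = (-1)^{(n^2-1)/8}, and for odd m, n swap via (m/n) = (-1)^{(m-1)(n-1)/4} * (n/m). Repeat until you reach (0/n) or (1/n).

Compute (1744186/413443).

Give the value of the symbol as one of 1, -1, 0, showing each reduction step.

(1744186/413443) = (90414/413443)   [reduce mod 413443]
90414 = 2^1·45207; (2/413443) = -1 since 413443 mod 8 = 3, so (90414/413443) = (-1)^1·(45207/413443); sign now -1
reciprocity: (45207/413443) = -1·(413443/45207) since 45207 mod 4 = 3, 413443 mod 4 = 3; sign now +1
(413443/45207) = (6580/45207)   [reduce mod 45207]
6580 = 2^2·1645; (2/45207) = +1 since 45207 mod 8 = 7, so (6580/45207) = (+1)^2·(1645/45207); sign now +1
reciprocity: (1645/45207) = +1·(45207/1645) since 1645 mod 4 = 1, 45207 mod 4 = 3; sign now +1
(45207/1645) = (792/1645)   [reduce mod 1645]
792 = 2^3·99; (2/1645) = -1 since 1645 mod 8 = 5, so (792/1645) = (-1)^3·(99/1645); sign now -1
reciprocity: (99/1645) = +1·(1645/99) since 99 mod 4 = 3, 1645 mod 4 = 1; sign now -1
(1645/99) = (61/99)   [reduce mod 99]
reciprocity: (61/99) = +1·(99/61) since 61 mod 4 = 1, 99 mod 4 = 3; sign now -1
(99/61) = (38/61)   [reduce mod 61]
38 = 2^1·19; (2/61) = -1 since 61 mod 8 = 5, so (38/61) = (-1)^1·(19/61); sign now +1
reciprocity: (19/61) = +1·(61/19) since 19 mod 4 = 3, 61 mod 4 = 1; sign now +1
(61/19) = (4/19)   [reduce mod 19]
4 = 2^2·1; (2/19) = -1 since 19 mod 8 = 3, so (4/19) = (-1)^2·(1/19); sign now +1
(1/19) = 1; final value = sign = +1

1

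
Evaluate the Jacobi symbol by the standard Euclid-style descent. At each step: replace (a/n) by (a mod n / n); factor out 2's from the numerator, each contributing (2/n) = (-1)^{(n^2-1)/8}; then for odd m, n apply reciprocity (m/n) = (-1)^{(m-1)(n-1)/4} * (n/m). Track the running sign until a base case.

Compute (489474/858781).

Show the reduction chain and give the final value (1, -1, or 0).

489474 = 2^1·244737; (2/858781) = -1 since 858781 mod 8 = 5, so (489474/858781) = (-1)^1·(244737/858781); sign now -1
reciprocity: (244737/858781) = +1·(858781/244737) since 244737 mod 4 = 1, 858781 mod 4 = 1; sign now -1
(858781/244737) = (124570/244737)   [reduce mod 244737]
124570 = 2^1·62285; (2/244737) = +1 since 244737 mod 8 = 1, so (124570/244737) = (+1)^1·(62285/244737); sign now -1
reciprocity: (62285/244737) = +1·(244737/62285) since 62285 mod 4 = 1, 244737 mod 4 = 1; sign now -1
(244737/62285) = (57882/62285)   [reduce mod 62285]
57882 = 2^1·28941; (2/62285) = -1 since 62285 mod 8 = 5, so (57882/62285) = (-1)^1·(28941/62285); sign now +1
reciprocity: (28941/62285) = +1·(62285/28941) since 28941 mod 4 = 1, 62285 mod 4 = 1; sign now +1
(62285/28941) = (4403/28941)   [reduce mod 28941]
reciprocity: (4403/28941) = +1·(28941/4403) since 4403 mod 4 = 3, 28941 mod 4 = 1; sign now +1
(28941/4403) = (2523/4403)   [reduce mod 4403]
reciprocity: (2523/4403) = -1·(4403/2523) since 2523 mod 4 = 3, 4403 mod 4 = 3; sign now -1
(4403/2523) = (1880/2523)   [reduce mod 2523]
1880 = 2^3·235; (2/2523) = -1 since 2523 mod 8 = 3, so (1880/2523) = (-1)^3·(235/2523); sign now +1
reciprocity: (235/2523) = -1·(2523/235) since 235 mod 4 = 3, 2523 mod 4 = 3; sign now -1
(2523/235) = (173/235)   [reduce mod 235]
reciprocity: (173/235) = +1·(235/173) since 173 mod 4 = 1, 235 mod 4 = 3; sign now -1
(235/173) = (62/173)   [reduce mod 173]
62 = 2^1·31; (2/173) = -1 since 173 mod 8 = 5, so (62/173) = (-1)^1·(31/173); sign now +1
reciprocity: (31/173) = +1·(173/31) since 31 mod 4 = 3, 173 mod 4 = 1; sign now +1
(173/31) = (18/31)   [reduce mod 31]
18 = 2^1·9; (2/31) = +1 since 31 mod 8 = 7, so (18/31) = (+1)^1·(9/31); sign now +1
reciprocity: (9/31) = +1·(31/9) since 9 mod 4 = 1, 31 mod 4 = 3; sign now +1
(31/9) = (4/9)   [reduce mod 9]
4 = 2^2·1; (2/9) = +1 since 9 mod 8 = 1, so (4/9) = (+1)^2·(1/9); sign now +1
(1/9) = 1; final value = sign = +1

1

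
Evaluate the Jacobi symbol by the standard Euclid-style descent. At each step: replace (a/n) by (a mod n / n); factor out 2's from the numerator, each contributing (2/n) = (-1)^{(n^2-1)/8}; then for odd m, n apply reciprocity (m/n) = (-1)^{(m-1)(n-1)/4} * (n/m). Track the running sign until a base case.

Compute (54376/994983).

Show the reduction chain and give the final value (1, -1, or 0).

-1

factor out 2^3: 54376 = 2^3·6797; with 994983 mod 8 = 7, (2/994983) = +1; sign now +1; continue with (6797/994983)
flip (6797/994983) -> (994983/6797): both odd, 6797 mod 4 = 1, 994983 mod 4 = 3, so the flip contributes +1; sign now +1
(994983/6797): 994983 mod 6797 = 2621, so (994983/6797) = (2621/6797)
flip (2621/6797) -> (6797/2621): both odd, 2621 mod 4 = 1, 6797 mod 4 = 1, so the flip contributes +1; sign now +1
(6797/2621): 6797 mod 2621 = 1555, so (6797/2621) = (1555/2621)
flip (1555/2621) -> (2621/1555): both odd, 1555 mod 4 = 3, 2621 mod 4 = 1, so the flip contributes +1; sign now +1
(2621/1555): 2621 mod 1555 = 1066, so (2621/1555) = (1066/1555)
factor out 2^1: 1066 = 2^1·533; with 1555 mod 8 = 3, (2/1555) = -1; sign now -1; continue with (533/1555)
flip (533/1555) -> (1555/533): both odd, 533 mod 4 = 1, 1555 mod 4 = 3, so the flip contributes +1; sign now -1
(1555/533): 1555 mod 533 = 489, so (1555/533) = (489/533)
flip (489/533) -> (533/489): both odd, 489 mod 4 = 1, 533 mod 4 = 1, so the flip contributes +1; sign now -1
(533/489): 533 mod 489 = 44, so (533/489) = (44/489)
factor out 2^2: 44 = 2^2·11; with 489 mod 8 = 1, (2/489) = +1; sign now -1; continue with (11/489)
flip (11/489) -> (489/11): both odd, 11 mod 4 = 3, 489 mod 4 = 1, so the flip contributes +1; sign now -1
(489/11): 489 mod 11 = 5, so (489/11) = (5/11)
flip (5/11) -> (11/5): both odd, 5 mod 4 = 1, 11 mod 4 = 3, so the flip contributes +1; sign now -1
(11/5): 11 mod 5 = 1, so (11/5) = (1/5)
reached (1/5) = 1, so the symbol is -1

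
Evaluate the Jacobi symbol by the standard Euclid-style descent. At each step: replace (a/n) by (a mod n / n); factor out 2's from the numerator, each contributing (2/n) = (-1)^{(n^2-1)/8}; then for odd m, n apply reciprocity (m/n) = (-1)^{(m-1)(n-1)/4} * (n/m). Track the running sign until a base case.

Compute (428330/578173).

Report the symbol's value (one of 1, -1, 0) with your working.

428330 = 2^1·214165; (2/578173) = -1 since 578173 mod 8 = 5, so (428330/578173) = (-1)^1·(214165/578173); sign now -1
reciprocity: (214165/578173) = +1·(578173/214165) since 214165 mod 4 = 1, 578173 mod 4 = 1; sign now -1
(578173/214165) = (149843/214165)   [reduce mod 214165]
reciprocity: (149843/214165) = +1·(214165/149843) since 149843 mod 4 = 3, 214165 mod 4 = 1; sign now -1
(214165/149843) = (64322/149843)   [reduce mod 149843]
64322 = 2^1·32161; (2/149843) = -1 since 149843 mod 8 = 3, so (64322/149843) = (-1)^1·(32161/149843); sign now +1
reciprocity: (32161/149843) = +1·(149843/32161) since 32161 mod 4 = 1, 149843 mod 4 = 3; sign now +1
(149843/32161) = (21199/32161)   [reduce mod 32161]
reciprocity: (21199/32161) = +1·(32161/21199) since 21199 mod 4 = 3, 32161 mod 4 = 1; sign now +1
(32161/21199) = (10962/21199)   [reduce mod 21199]
10962 = 2^1·5481; (2/21199) = +1 since 21199 mod 8 = 7, so (10962/21199) = (+1)^1·(5481/21199); sign now +1
reciprocity: (5481/21199) = +1·(21199/5481) since 5481 mod 4 = 1, 21199 mod 4 = 3; sign now +1
(21199/5481) = (4756/5481)   [reduce mod 5481]
4756 = 2^2·1189; (2/5481) = +1 since 5481 mod 8 = 1, so (4756/5481) = (+1)^2·(1189/5481); sign now +1
reciprocity: (1189/5481) = +1·(5481/1189) since 1189 mod 4 = 1, 5481 mod 4 = 1; sign now +1
(5481/1189) = (725/1189)   [reduce mod 1189]
reciprocity: (725/1189) = +1·(1189/725) since 725 mod 4 = 1, 1189 mod 4 = 1; sign now +1
(1189/725) = (464/725)   [reduce mod 725]
464 = 2^4·29; (2/725) = -1 since 725 mod 8 = 5, so (464/725) = (-1)^4·(29/725); sign now +1
reciprocity: (29/725) = +1·(725/29) since 29 mod 4 = 1, 725 mod 4 = 1; sign now +1
(725/29) = (0/29)   [reduce mod 29]
(0/29) = 0   [gcd(a, n) > 1]; final value = 0

0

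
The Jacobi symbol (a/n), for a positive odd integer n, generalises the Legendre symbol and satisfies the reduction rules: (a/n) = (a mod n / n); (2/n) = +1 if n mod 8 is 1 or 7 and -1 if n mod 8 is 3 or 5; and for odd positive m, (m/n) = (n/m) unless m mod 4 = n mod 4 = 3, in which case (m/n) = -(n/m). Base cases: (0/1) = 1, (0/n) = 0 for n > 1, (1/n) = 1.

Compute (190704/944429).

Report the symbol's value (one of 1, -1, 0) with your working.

190704 = 2^4·11919; (2/944429) = -1 since 944429 mod 8 = 5, so (190704/944429) = (-1)^4·(11919/944429); sign now +1
reciprocity: (11919/944429) = +1·(944429/11919) since 11919 mod 4 = 3, 944429 mod 4 = 1; sign now +1
(944429/11919) = (2828/11919)   [reduce mod 11919]
2828 = 2^2·707; (2/11919) = +1 since 11919 mod 8 = 7, so (2828/11919) = (+1)^2·(707/11919); sign now +1
reciprocity: (707/11919) = -1·(11919/707) since 707 mod 4 = 3, 11919 mod 4 = 3; sign now -1
(11919/707) = (607/707)   [reduce mod 707]
reciprocity: (607/707) = -1·(707/607) since 607 mod 4 = 3, 707 mod 4 = 3; sign now +1
(707/607) = (100/607)   [reduce mod 607]
100 = 2^2·25; (2/607) = +1 since 607 mod 8 = 7, so (100/607) = (+1)^2·(25/607); sign now +1
reciprocity: (25/607) = +1·(607/25) since 25 mod 4 = 1, 607 mod 4 = 3; sign now +1
(607/25) = (7/25)   [reduce mod 25]
reciprocity: (7/25) = +1·(25/7) since 7 mod 4 = 3, 25 mod 4 = 1; sign now +1
(25/7) = (4/7)   [reduce mod 7]
4 = 2^2·1; (2/7) = +1 since 7 mod 8 = 7, so (4/7) = (+1)^2·(1/7); sign now +1
(1/7) = 1; final value = sign = +1

1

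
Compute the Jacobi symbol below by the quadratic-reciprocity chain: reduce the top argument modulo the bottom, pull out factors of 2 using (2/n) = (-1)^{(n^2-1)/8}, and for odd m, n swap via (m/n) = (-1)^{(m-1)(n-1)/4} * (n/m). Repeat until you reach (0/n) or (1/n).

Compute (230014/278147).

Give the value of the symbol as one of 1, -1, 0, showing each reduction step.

factor out 2^1: 230014 = 2^1·115007; with 278147 mod 8 = 3, (2/278147) = -1; sign now -1; continue with (115007/278147)
flip (115007/278147) -> (278147/115007): both odd, 115007 mod 4 = 3, 278147 mod 4 = 3, so the flip contributes -1; sign now +1
(278147/115007): 278147 mod 115007 = 48133, so (278147/115007) = (48133/115007)
flip (48133/115007) -> (115007/48133): both odd, 48133 mod 4 = 1, 115007 mod 4 = 3, so the flip contributes +1; sign now +1
(115007/48133): 115007 mod 48133 = 18741, so (115007/48133) = (18741/48133)
flip (18741/48133) -> (48133/18741): both odd, 18741 mod 4 = 1, 48133 mod 4 = 1, so the flip contributes +1; sign now +1
(48133/18741): 48133 mod 18741 = 10651, so (48133/18741) = (10651/18741)
flip (10651/18741) -> (18741/10651): both odd, 10651 mod 4 = 3, 18741 mod 4 = 1, so the flip contributes +1; sign now +1
(18741/10651): 18741 mod 10651 = 8090, so (18741/10651) = (8090/10651)
factor out 2^1: 8090 = 2^1·4045; with 10651 mod 8 = 3, (2/10651) = -1; sign now -1; continue with (4045/10651)
flip (4045/10651) -> (10651/4045): both odd, 4045 mod 4 = 1, 10651 mod 4 = 3, so the flip contributes +1; sign now -1
(10651/4045): 10651 mod 4045 = 2561, so (10651/4045) = (2561/4045)
flip (2561/4045) -> (4045/2561): both odd, 2561 mod 4 = 1, 4045 mod 4 = 1, so the flip contributes +1; sign now -1
(4045/2561): 4045 mod 2561 = 1484, so (4045/2561) = (1484/2561)
factor out 2^2: 1484 = 2^2·371; with 2561 mod 8 = 1, (2/2561) = +1; sign now -1; continue with (371/2561)
flip (371/2561) -> (2561/371): both odd, 371 mod 4 = 3, 2561 mod 4 = 1, so the flip contributes +1; sign now -1
(2561/371): 2561 mod 371 = 335, so (2561/371) = (335/371)
flip (335/371) -> (371/335): both odd, 335 mod 4 = 3, 371 mod 4 = 3, so the flip contributes -1; sign now +1
(371/335): 371 mod 335 = 36, so (371/335) = (36/335)
factor out 2^2: 36 = 2^2·9; with 335 mod 8 = 7, (2/335) = +1; sign now +1; continue with (9/335)
flip (9/335) -> (335/9): both odd, 9 mod 4 = 1, 335 mod 4 = 3, so the flip contributes +1; sign now +1
(335/9): 335 mod 9 = 2, so (335/9) = (2/9)
factor out 2^1: 2 = 2^1·1; with 9 mod 8 = 1, (2/9) = +1; sign now +1; continue with (1/9)
reached (1/9) = 1, so the symbol is +1

1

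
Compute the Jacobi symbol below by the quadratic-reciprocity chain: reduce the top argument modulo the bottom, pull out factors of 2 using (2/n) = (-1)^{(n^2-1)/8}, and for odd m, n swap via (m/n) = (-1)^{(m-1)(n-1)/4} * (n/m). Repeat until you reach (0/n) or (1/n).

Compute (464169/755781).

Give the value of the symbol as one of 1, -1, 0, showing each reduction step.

0

reciprocity: (464169/755781) = +1·(755781/464169) since 464169 mod 4 = 1, 755781 mod 4 = 1; sign now +1
(755781/464169) = (291612/464169)   [reduce mod 464169]
291612 = 2^2·72903; (2/464169) = +1 since 464169 mod 8 = 1, so (291612/464169) = (+1)^2·(72903/464169); sign now +1
reciprocity: (72903/464169) = +1·(464169/72903) since 72903 mod 4 = 3, 464169 mod 4 = 1; sign now +1
(464169/72903) = (26751/72903)   [reduce mod 72903]
reciprocity: (26751/72903) = -1·(72903/26751) since 26751 mod 4 = 3, 72903 mod 4 = 3; sign now -1
(72903/26751) = (19401/26751)   [reduce mod 26751]
reciprocity: (19401/26751) = +1·(26751/19401) since 19401 mod 4 = 1, 26751 mod 4 = 3; sign now -1
(26751/19401) = (7350/19401)   [reduce mod 19401]
7350 = 2^1·3675; (2/19401) = +1 since 19401 mod 8 = 1, so (7350/19401) = (+1)^1·(3675/19401); sign now -1
reciprocity: (3675/19401) = +1·(19401/3675) since 3675 mod 4 = 3, 19401 mod 4 = 1; sign now -1
(19401/3675) = (1026/3675)   [reduce mod 3675]
1026 = 2^1·513; (2/3675) = -1 since 3675 mod 8 = 3, so (1026/3675) = (-1)^1·(513/3675); sign now +1
reciprocity: (513/3675) = +1·(3675/513) since 513 mod 4 = 1, 3675 mod 4 = 3; sign now +1
(3675/513) = (84/513)   [reduce mod 513]
84 = 2^2·21; (2/513) = +1 since 513 mod 8 = 1, so (84/513) = (+1)^2·(21/513); sign now +1
reciprocity: (21/513) = +1·(513/21) since 21 mod 4 = 1, 513 mod 4 = 1; sign now +1
(513/21) = (9/21)   [reduce mod 21]
reciprocity: (9/21) = +1·(21/9) since 9 mod 4 = 1, 21 mod 4 = 1; sign now +1
(21/9) = (3/9)   [reduce mod 9]
reciprocity: (3/9) = +1·(9/3) since 3 mod 4 = 3, 9 mod 4 = 1; sign now +1
(9/3) = (0/3)   [reduce mod 3]
(0/3) = 0   [gcd(a, n) > 1]; final value = 0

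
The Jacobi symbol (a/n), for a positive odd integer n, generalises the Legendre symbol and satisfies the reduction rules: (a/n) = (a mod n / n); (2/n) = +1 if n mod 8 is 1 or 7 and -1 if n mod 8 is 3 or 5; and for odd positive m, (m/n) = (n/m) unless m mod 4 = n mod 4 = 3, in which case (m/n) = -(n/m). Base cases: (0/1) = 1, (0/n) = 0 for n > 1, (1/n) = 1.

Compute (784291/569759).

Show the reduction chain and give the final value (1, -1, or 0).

1

(784291/569759) = (214532/569759)   [reduce mod 569759]
214532 = 2^2·53633; (2/569759) = +1 since 569759 mod 8 = 7, so (214532/569759) = (+1)^2·(53633/569759); sign now +1
reciprocity: (53633/569759) = +1·(569759/53633) since 53633 mod 4 = 1, 569759 mod 4 = 3; sign now +1
(569759/53633) = (33429/53633)   [reduce mod 53633]
reciprocity: (33429/53633) = +1·(53633/33429) since 33429 mod 4 = 1, 53633 mod 4 = 1; sign now +1
(53633/33429) = (20204/33429)   [reduce mod 33429]
20204 = 2^2·5051; (2/33429) = -1 since 33429 mod 8 = 5, so (20204/33429) = (-1)^2·(5051/33429); sign now +1
reciprocity: (5051/33429) = +1·(33429/5051) since 5051 mod 4 = 3, 33429 mod 4 = 1; sign now +1
(33429/5051) = (3123/5051)   [reduce mod 5051]
reciprocity: (3123/5051) = -1·(5051/3123) since 3123 mod 4 = 3, 5051 mod 4 = 3; sign now -1
(5051/3123) = (1928/3123)   [reduce mod 3123]
1928 = 2^3·241; (2/3123) = -1 since 3123 mod 8 = 3, so (1928/3123) = (-1)^3·(241/3123); sign now +1
reciprocity: (241/3123) = +1·(3123/241) since 241 mod 4 = 1, 3123 mod 4 = 3; sign now +1
(3123/241) = (231/241)   [reduce mod 241]
reciprocity: (231/241) = +1·(241/231) since 231 mod 4 = 3, 241 mod 4 = 1; sign now +1
(241/231) = (10/231)   [reduce mod 231]
10 = 2^1·5; (2/231) = +1 since 231 mod 8 = 7, so (10/231) = (+1)^1·(5/231); sign now +1
reciprocity: (5/231) = +1·(231/5) since 5 mod 4 = 1, 231 mod 4 = 3; sign now +1
(231/5) = (1/5)   [reduce mod 5]
(1/5) = 1; final value = sign = +1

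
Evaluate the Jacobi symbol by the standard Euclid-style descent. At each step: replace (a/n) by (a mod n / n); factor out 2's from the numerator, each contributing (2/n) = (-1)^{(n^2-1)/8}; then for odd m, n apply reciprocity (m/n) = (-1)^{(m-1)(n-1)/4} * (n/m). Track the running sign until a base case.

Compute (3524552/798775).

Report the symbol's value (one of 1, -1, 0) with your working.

1

(3524552/798775): 3524552 mod 798775 = 329452, so (3524552/798775) = (329452/798775)
factor out 2^2: 329452 = 2^2·82363; with 798775 mod 8 = 7, (2/798775) = +1; sign now +1; continue with (82363/798775)
flip (82363/798775) -> (798775/82363): both odd, 82363 mod 4 = 3, 798775 mod 4 = 3, so the flip contributes -1; sign now -1
(798775/82363): 798775 mod 82363 = 57508, so (798775/82363) = (57508/82363)
factor out 2^2: 57508 = 2^2·14377; with 82363 mod 8 = 3, (2/82363) = -1; sign now -1; continue with (14377/82363)
flip (14377/82363) -> (82363/14377): both odd, 14377 mod 4 = 1, 82363 mod 4 = 3, so the flip contributes +1; sign now -1
(82363/14377): 82363 mod 14377 = 10478, so (82363/14377) = (10478/14377)
factor out 2^1: 10478 = 2^1·5239; with 14377 mod 8 = 1, (2/14377) = +1; sign now -1; continue with (5239/14377)
flip (5239/14377) -> (14377/5239): both odd, 5239 mod 4 = 3, 14377 mod 4 = 1, so the flip contributes +1; sign now -1
(14377/5239): 14377 mod 5239 = 3899, so (14377/5239) = (3899/5239)
flip (3899/5239) -> (5239/3899): both odd, 3899 mod 4 = 3, 5239 mod 4 = 3, so the flip contributes -1; sign now +1
(5239/3899): 5239 mod 3899 = 1340, so (5239/3899) = (1340/3899)
factor out 2^2: 1340 = 2^2·335; with 3899 mod 8 = 3, (2/3899) = -1; sign now +1; continue with (335/3899)
flip (335/3899) -> (3899/335): both odd, 335 mod 4 = 3, 3899 mod 4 = 3, so the flip contributes -1; sign now -1
(3899/335): 3899 mod 335 = 214, so (3899/335) = (214/335)
factor out 2^1: 214 = 2^1·107; with 335 mod 8 = 7, (2/335) = +1; sign now -1; continue with (107/335)
flip (107/335) -> (335/107): both odd, 107 mod 4 = 3, 335 mod 4 = 3, so the flip contributes -1; sign now +1
(335/107): 335 mod 107 = 14, so (335/107) = (14/107)
factor out 2^1: 14 = 2^1·7; with 107 mod 8 = 3, (2/107) = -1; sign now -1; continue with (7/107)
flip (7/107) -> (107/7): both odd, 7 mod 4 = 3, 107 mod 4 = 3, so the flip contributes -1; sign now +1
(107/7): 107 mod 7 = 2, so (107/7) = (2/7)
factor out 2^1: 2 = 2^1·1; with 7 mod 8 = 7, (2/7) = +1; sign now +1; continue with (1/7)
reached (1/7) = 1, so the symbol is +1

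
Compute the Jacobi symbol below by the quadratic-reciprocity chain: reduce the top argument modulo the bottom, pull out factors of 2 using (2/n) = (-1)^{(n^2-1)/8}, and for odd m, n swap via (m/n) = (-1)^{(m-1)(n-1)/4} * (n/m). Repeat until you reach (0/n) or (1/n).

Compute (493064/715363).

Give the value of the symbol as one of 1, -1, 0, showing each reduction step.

factor out 2^3: 493064 = 2^3·61633; with 715363 mod 8 = 3, (2/715363) = -1; sign now -1; continue with (61633/715363)
flip (61633/715363) -> (715363/61633): both odd, 61633 mod 4 = 1, 715363 mod 4 = 3, so the flip contributes +1; sign now -1
(715363/61633): 715363 mod 61633 = 37400, so (715363/61633) = (37400/61633)
factor out 2^3: 37400 = 2^3·4675; with 61633 mod 8 = 1, (2/61633) = +1; sign now -1; continue with (4675/61633)
flip (4675/61633) -> (61633/4675): both odd, 4675 mod 4 = 3, 61633 mod 4 = 1, so the flip contributes +1; sign now -1
(61633/4675): 61633 mod 4675 = 858, so (61633/4675) = (858/4675)
factor out 2^1: 858 = 2^1·429; with 4675 mod 8 = 3, (2/4675) = -1; sign now +1; continue with (429/4675)
flip (429/4675) -> (4675/429): both odd, 429 mod 4 = 1, 4675 mod 4 = 3, so the flip contributes +1; sign now +1
(4675/429): 4675 mod 429 = 385, so (4675/429) = (385/429)
flip (385/429) -> (429/385): both odd, 385 mod 4 = 1, 429 mod 4 = 1, so the flip contributes +1; sign now +1
(429/385): 429 mod 385 = 44, so (429/385) = (44/385)
factor out 2^2: 44 = 2^2·11; with 385 mod 8 = 1, (2/385) = +1; sign now +1; continue with (11/385)
flip (11/385) -> (385/11): both odd, 11 mod 4 = 3, 385 mod 4 = 1, so the flip contributes +1; sign now +1
(385/11): 385 mod 11 = 0, so (385/11) = (0/11)
reached (0/11); gcd(a, n) > 1, so (0/11) = 0 and the symbol is 0

0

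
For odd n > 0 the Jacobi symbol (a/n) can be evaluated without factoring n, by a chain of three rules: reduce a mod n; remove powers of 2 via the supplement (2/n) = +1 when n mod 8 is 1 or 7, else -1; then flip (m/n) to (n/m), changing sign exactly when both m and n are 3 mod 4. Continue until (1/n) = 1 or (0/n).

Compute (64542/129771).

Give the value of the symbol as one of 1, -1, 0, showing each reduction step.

0

64542 = 2^1·32271; (2/129771) = -1 since 129771 mod 8 = 3, so (64542/129771) = (-1)^1·(32271/129771); sign now -1
reciprocity: (32271/129771) = -1·(129771/32271) since 32271 mod 4 = 3, 129771 mod 4 = 3; sign now +1
(129771/32271) = (687/32271)   [reduce mod 32271]
reciprocity: (687/32271) = -1·(32271/687) since 687 mod 4 = 3, 32271 mod 4 = 3; sign now -1
(32271/687) = (669/687)   [reduce mod 687]
reciprocity: (669/687) = +1·(687/669) since 669 mod 4 = 1, 687 mod 4 = 3; sign now -1
(687/669) = (18/669)   [reduce mod 669]
18 = 2^1·9; (2/669) = -1 since 669 mod 8 = 5, so (18/669) = (-1)^1·(9/669); sign now +1
reciprocity: (9/669) = +1·(669/9) since 9 mod 4 = 1, 669 mod 4 = 1; sign now +1
(669/9) = (3/9)   [reduce mod 9]
reciprocity: (3/9) = +1·(9/3) since 3 mod 4 = 3, 9 mod 4 = 1; sign now +1
(9/3) = (0/3)   [reduce mod 3]
(0/3) = 0   [gcd(a, n) > 1]; final value = 0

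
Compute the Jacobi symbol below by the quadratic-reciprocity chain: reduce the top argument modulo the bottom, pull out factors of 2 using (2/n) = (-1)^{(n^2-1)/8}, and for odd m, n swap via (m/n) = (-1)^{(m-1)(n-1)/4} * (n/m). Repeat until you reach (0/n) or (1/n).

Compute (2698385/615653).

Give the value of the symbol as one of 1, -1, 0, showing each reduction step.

-1

(2698385/615653) = (235773/615653)   [reduce mod 615653]
reciprocity: (235773/615653) = +1·(615653/235773) since 235773 mod 4 = 1, 615653 mod 4 = 1; sign now +1
(615653/235773) = (144107/235773)   [reduce mod 235773]
reciprocity: (144107/235773) = +1·(235773/144107) since 144107 mod 4 = 3, 235773 mod 4 = 1; sign now +1
(235773/144107) = (91666/144107)   [reduce mod 144107]
91666 = 2^1·45833; (2/144107) = -1 since 144107 mod 8 = 3, so (91666/144107) = (-1)^1·(45833/144107); sign now -1
reciprocity: (45833/144107) = +1·(144107/45833) since 45833 mod 4 = 1, 144107 mod 4 = 3; sign now -1
(144107/45833) = (6608/45833)   [reduce mod 45833]
6608 = 2^4·413; (2/45833) = +1 since 45833 mod 8 = 1, so (6608/45833) = (+1)^4·(413/45833); sign now -1
reciprocity: (413/45833) = +1·(45833/413) since 413 mod 4 = 1, 45833 mod 4 = 1; sign now -1
(45833/413) = (403/413)   [reduce mod 413]
reciprocity: (403/413) = +1·(413/403) since 403 mod 4 = 3, 413 mod 4 = 1; sign now -1
(413/403) = (10/403)   [reduce mod 403]
10 = 2^1·5; (2/403) = -1 since 403 mod 8 = 3, so (10/403) = (-1)^1·(5/403); sign now +1
reciprocity: (5/403) = +1·(403/5) since 5 mod 4 = 1, 403 mod 4 = 3; sign now +1
(403/5) = (3/5)   [reduce mod 5]
reciprocity: (3/5) = +1·(5/3) since 3 mod 4 = 3, 5 mod 4 = 1; sign now +1
(5/3) = (2/3)   [reduce mod 3]
2 = 2^1·1; (2/3) = -1 since 3 mod 8 = 3, so (2/3) = (-1)^1·(1/3); sign now -1
(1/3) = 1; final value = sign = -1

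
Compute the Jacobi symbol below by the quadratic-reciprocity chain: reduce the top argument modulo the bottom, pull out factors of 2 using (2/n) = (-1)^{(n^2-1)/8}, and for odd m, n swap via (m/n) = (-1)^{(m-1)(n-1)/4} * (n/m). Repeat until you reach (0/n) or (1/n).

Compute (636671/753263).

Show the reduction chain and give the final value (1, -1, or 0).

reciprocity: (636671/753263) = -1·(753263/636671) since 636671 mod 4 = 3, 753263 mod 4 = 3; sign now -1
(753263/636671) = (116592/636671)   [reduce mod 636671]
116592 = 2^4·7287; (2/636671) = +1 since 636671 mod 8 = 7, so (116592/636671) = (+1)^4·(7287/636671); sign now -1
reciprocity: (7287/636671) = -1·(636671/7287) since 7287 mod 4 = 3, 636671 mod 4 = 3; sign now +1
(636671/7287) = (2702/7287)   [reduce mod 7287]
2702 = 2^1·1351; (2/7287) = +1 since 7287 mod 8 = 7, so (2702/7287) = (+1)^1·(1351/7287); sign now +1
reciprocity: (1351/7287) = -1·(7287/1351) since 1351 mod 4 = 3, 7287 mod 4 = 3; sign now -1
(7287/1351) = (532/1351)   [reduce mod 1351]
532 = 2^2·133; (2/1351) = +1 since 1351 mod 8 = 7, so (532/1351) = (+1)^2·(133/1351); sign now -1
reciprocity: (133/1351) = +1·(1351/133) since 133 mod 4 = 1, 1351 mod 4 = 3; sign now -1
(1351/133) = (21/133)   [reduce mod 133]
reciprocity: (21/133) = +1·(133/21) since 21 mod 4 = 1, 133 mod 4 = 1; sign now -1
(133/21) = (7/21)   [reduce mod 21]
reciprocity: (7/21) = +1·(21/7) since 7 mod 4 = 3, 21 mod 4 = 1; sign now -1
(21/7) = (0/7)   [reduce mod 7]
(0/7) = 0   [gcd(a, n) > 1]; final value = 0

0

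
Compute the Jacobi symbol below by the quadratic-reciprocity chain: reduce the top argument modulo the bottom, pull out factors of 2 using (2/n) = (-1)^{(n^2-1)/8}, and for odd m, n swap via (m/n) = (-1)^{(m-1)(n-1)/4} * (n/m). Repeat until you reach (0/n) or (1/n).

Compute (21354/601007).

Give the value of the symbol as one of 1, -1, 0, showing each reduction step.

21354 = 2^1·10677; (2/601007) = +1 since 601007 mod 8 = 7, so (21354/601007) = (+1)^1·(10677/601007); sign now +1
reciprocity: (10677/601007) = +1·(601007/10677) since 10677 mod 4 = 1, 601007 mod 4 = 3; sign now +1
(601007/10677) = (3095/10677)   [reduce mod 10677]
reciprocity: (3095/10677) = +1·(10677/3095) since 3095 mod 4 = 3, 10677 mod 4 = 1; sign now +1
(10677/3095) = (1392/3095)   [reduce mod 3095]
1392 = 2^4·87; (2/3095) = +1 since 3095 mod 8 = 7, so (1392/3095) = (+1)^4·(87/3095); sign now +1
reciprocity: (87/3095) = -1·(3095/87) since 87 mod 4 = 3, 3095 mod 4 = 3; sign now -1
(3095/87) = (50/87)   [reduce mod 87]
50 = 2^1·25; (2/87) = +1 since 87 mod 8 = 7, so (50/87) = (+1)^1·(25/87); sign now -1
reciprocity: (25/87) = +1·(87/25) since 25 mod 4 = 1, 87 mod 4 = 3; sign now -1
(87/25) = (12/25)   [reduce mod 25]
12 = 2^2·3; (2/25) = +1 since 25 mod 8 = 1, so (12/25) = (+1)^2·(3/25); sign now -1
reciprocity: (3/25) = +1·(25/3) since 3 mod 4 = 3, 25 mod 4 = 1; sign now -1
(25/3) = (1/3)   [reduce mod 3]
(1/3) = 1; final value = sign = -1

-1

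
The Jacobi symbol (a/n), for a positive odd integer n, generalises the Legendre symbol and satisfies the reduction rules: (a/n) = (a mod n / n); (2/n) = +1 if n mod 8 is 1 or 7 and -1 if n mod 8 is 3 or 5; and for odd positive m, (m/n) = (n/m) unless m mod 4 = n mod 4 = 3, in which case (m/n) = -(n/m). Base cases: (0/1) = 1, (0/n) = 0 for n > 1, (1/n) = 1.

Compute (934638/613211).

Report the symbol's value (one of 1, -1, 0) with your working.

1

(934638/613211): 934638 mod 613211 = 321427, so (934638/613211) = (321427/613211)
flip (321427/613211) -> (613211/321427): both odd, 321427 mod 4 = 3, 613211 mod 4 = 3, so the flip contributes -1; sign now -1
(613211/321427): 613211 mod 321427 = 291784, so (613211/321427) = (291784/321427)
factor out 2^3: 291784 = 2^3·36473; with 321427 mod 8 = 3, (2/321427) = -1; sign now +1; continue with (36473/321427)
flip (36473/321427) -> (321427/36473): both odd, 36473 mod 4 = 1, 321427 mod 4 = 3, so the flip contributes +1; sign now +1
(321427/36473): 321427 mod 36473 = 29643, so (321427/36473) = (29643/36473)
flip (29643/36473) -> (36473/29643): both odd, 29643 mod 4 = 3, 36473 mod 4 = 1, so the flip contributes +1; sign now +1
(36473/29643): 36473 mod 29643 = 6830, so (36473/29643) = (6830/29643)
factor out 2^1: 6830 = 2^1·3415; with 29643 mod 8 = 3, (2/29643) = -1; sign now -1; continue with (3415/29643)
flip (3415/29643) -> (29643/3415): both odd, 3415 mod 4 = 3, 29643 mod 4 = 3, so the flip contributes -1; sign now +1
(29643/3415): 29643 mod 3415 = 2323, so (29643/3415) = (2323/3415)
flip (2323/3415) -> (3415/2323): both odd, 2323 mod 4 = 3, 3415 mod 4 = 3, so the flip contributes -1; sign now -1
(3415/2323): 3415 mod 2323 = 1092, so (3415/2323) = (1092/2323)
factor out 2^2: 1092 = 2^2·273; with 2323 mod 8 = 3, (2/2323) = -1; sign now -1; continue with (273/2323)
flip (273/2323) -> (2323/273): both odd, 273 mod 4 = 1, 2323 mod 4 = 3, so the flip contributes +1; sign now -1
(2323/273): 2323 mod 273 = 139, so (2323/273) = (139/273)
flip (139/273) -> (273/139): both odd, 139 mod 4 = 3, 273 mod 4 = 1, so the flip contributes +1; sign now -1
(273/139): 273 mod 139 = 134, so (273/139) = (134/139)
factor out 2^1: 134 = 2^1·67; with 139 mod 8 = 3, (2/139) = -1; sign now +1; continue with (67/139)
flip (67/139) -> (139/67): both odd, 67 mod 4 = 3, 139 mod 4 = 3, so the flip contributes -1; sign now -1
(139/67): 139 mod 67 = 5, so (139/67) = (5/67)
flip (5/67) -> (67/5): both odd, 5 mod 4 = 1, 67 mod 4 = 3, so the flip contributes +1; sign now -1
(67/5): 67 mod 5 = 2, so (67/5) = (2/5)
factor out 2^1: 2 = 2^1·1; with 5 mod 8 = 5, (2/5) = -1; sign now +1; continue with (1/5)
reached (1/5) = 1, so the symbol is +1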